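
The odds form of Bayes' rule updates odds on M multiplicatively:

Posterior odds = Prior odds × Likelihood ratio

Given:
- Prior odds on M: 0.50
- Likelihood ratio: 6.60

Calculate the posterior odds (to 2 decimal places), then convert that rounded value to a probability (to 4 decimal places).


Step 1: Calculate posterior odds
Posterior odds = Prior odds × LR
               = 0.50 × 6.60
               = 3.30

Step 2: Convert to probability
P(M|E) = Posterior odds / (1 + Posterior odds)
       = 3.30 / (1 + 3.30)
       = 3.30 / 4.30
       = 0.7674

The evidence increased P(M) from 0.3333 to 0.7674.


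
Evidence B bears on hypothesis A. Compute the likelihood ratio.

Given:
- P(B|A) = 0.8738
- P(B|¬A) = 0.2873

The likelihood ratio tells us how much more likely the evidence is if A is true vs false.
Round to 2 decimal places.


Likelihood Ratio (LR) = P(B|A) / P(B|¬A)

LR = 0.8738 / 0.2873
   = 3.04

The evidence is 3.04 times more likely if A is true than if A is false.
LR > 1, so observing B raises the odds in favor of A.


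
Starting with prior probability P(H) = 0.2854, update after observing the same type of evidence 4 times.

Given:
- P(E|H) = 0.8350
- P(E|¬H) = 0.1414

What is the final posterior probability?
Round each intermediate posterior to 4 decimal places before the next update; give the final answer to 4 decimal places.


Sequential Bayesian updating:

Initial prior: P(H) = 0.2854

Update 1:
  P(E) = 0.8350 × 0.2854 + 0.1414 × 0.7146 = 0.23830900 + 0.10104444 = 0.33935344
  P(H|E) = 0.23830900 / 0.33935344 = 0.7022

Update 2:
  P(E) = 0.8350 × 0.7022 + 0.1414 × 0.2978 = 0.58633700 + 0.04210892 = 0.62844592
  P(H|E) = 0.58633700 / 0.62844592 = 0.9330

Update 3:
  P(E) = 0.8350 × 0.9330 + 0.1414 × 0.0670 = 0.77905500 + 0.00947380 = 0.78852880
  P(H|E) = 0.77905500 / 0.78852880 = 0.9880

Update 4:
  P(E) = 0.8350 × 0.9880 + 0.1414 × 0.0120 = 0.82498000 + 0.00169680 = 0.82667680
  P(H|E) = 0.82498000 / 0.82667680 = 0.9979

Final posterior: 0.9979


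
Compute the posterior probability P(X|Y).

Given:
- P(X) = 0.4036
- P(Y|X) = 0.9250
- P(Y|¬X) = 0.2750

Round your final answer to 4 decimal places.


Bayes' theorem: P(X|Y) = P(Y|X) × P(X) / P(Y)

Step 1: Calculate P(Y) using law of total probability
P(Y) = P(Y|X)P(X) + P(Y|¬X)P(¬X)
     = 0.9250 × 0.4036 + 0.2750 × 0.5964
     = 0.37333000 + 0.16401000
     = 0.53734000

Step 2: Apply Bayes' theorem
P(X|Y) = P(Y|X) × P(X) / P(Y)
       = 0.37333000 / 0.53734000
       = 0.6948


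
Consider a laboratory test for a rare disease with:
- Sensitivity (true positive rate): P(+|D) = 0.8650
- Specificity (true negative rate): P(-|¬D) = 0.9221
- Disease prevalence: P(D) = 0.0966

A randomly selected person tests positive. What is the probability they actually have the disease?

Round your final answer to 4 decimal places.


Let D = has disease, + = positive test

Given:
- P(D) = 0.0966 (prevalence)
- P(+|D) = 0.8650 (sensitivity)
- P(-|¬D) = 0.9221 (specificity)
- P(+|¬D) = 0.0779 (false positive rate = 1 - specificity)

Step 1: Find P(+)
P(+) = P(+|D)P(D) + P(+|¬D)P(¬D)
     = 0.8650 × 0.0966 + 0.0779 × 0.9034
     = 0.08355900 + 0.07037486
     = 0.15393386

Step 2: Apply Bayes' theorem for P(D|+)
P(D|+) = P(+|D)P(D) / P(+)
       = 0.08355900 / 0.15393386
       = 0.5428


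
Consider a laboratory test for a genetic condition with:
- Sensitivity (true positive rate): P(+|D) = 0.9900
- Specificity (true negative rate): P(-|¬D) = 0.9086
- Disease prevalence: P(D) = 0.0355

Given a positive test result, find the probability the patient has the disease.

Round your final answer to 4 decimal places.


Let D = has disease, + = positive test

Given:
- P(D) = 0.0355 (prevalence)
- P(+|D) = 0.9900 (sensitivity)
- P(-|¬D) = 0.9086 (specificity)
- P(+|¬D) = 0.0914 (false positive rate = 1 - specificity)

Step 1: Find P(+)
P(+) = P(+|D)P(D) + P(+|¬D)P(¬D)
     = 0.9900 × 0.0355 + 0.0914 × 0.9645
     = 0.03514500 + 0.08815530
     = 0.12330030

Step 2: Apply Bayes' theorem for P(D|+)
P(D|+) = P(+|D)P(D) / P(+)
       = 0.03514500 / 0.12330030
       = 0.2850


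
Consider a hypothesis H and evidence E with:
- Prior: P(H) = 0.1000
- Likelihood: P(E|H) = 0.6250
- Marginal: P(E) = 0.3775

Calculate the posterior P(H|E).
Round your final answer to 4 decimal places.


Using Bayes' theorem:

P(H|E) = P(E|H) × P(H) / P(E)
       = 0.6250 × 0.1000 / 0.3775
       = 0.06250000 / 0.3775
       = 0.1656

The evidence strengthens our belief in H.
Prior: 0.1000 → Posterior: 0.1656


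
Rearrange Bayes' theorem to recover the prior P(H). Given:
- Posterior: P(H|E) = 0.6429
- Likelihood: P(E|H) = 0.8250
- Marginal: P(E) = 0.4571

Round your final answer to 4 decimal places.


From Bayes' theorem: P(H|E) = P(E|H) × P(H) / P(E)

Rearranging for P(H):
P(H) = P(H|E) × P(E) / P(E|H)
     = 0.6429 × 0.4571 / 0.8250
     = 0.29386959 / 0.8250
     = 0.3562


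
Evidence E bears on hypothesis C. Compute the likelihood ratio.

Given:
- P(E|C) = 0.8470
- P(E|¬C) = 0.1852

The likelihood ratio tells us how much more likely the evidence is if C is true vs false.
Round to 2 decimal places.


Likelihood Ratio (LR) = P(E|C) / P(E|¬C)

LR = 0.8470 / 0.1852
   = 4.57

The evidence is 4.57 times more likely if C is true than if C is false.
Because LR exceeds 1, E is evidence for C.


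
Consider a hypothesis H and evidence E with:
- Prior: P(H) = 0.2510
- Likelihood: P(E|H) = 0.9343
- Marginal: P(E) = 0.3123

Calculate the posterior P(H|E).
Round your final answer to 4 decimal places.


Using Bayes' theorem:

P(H|E) = P(E|H) × P(H) / P(E)
       = 0.9343 × 0.2510 / 0.3123
       = 0.23450930 / 0.3123
       = 0.7509

The evidence strengthens our belief in H.
Prior: 0.2510 → Posterior: 0.7509


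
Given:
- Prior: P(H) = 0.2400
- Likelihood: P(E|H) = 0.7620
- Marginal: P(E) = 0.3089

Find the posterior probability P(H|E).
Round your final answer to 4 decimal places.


Using Bayes' theorem:

P(H|E) = P(E|H) × P(H) / P(E)
       = 0.7620 × 0.2400 / 0.3089
       = 0.18288000 / 0.3089
       = 0.5920

The evidence strengthens our belief in H.
Prior: 0.2400 → Posterior: 0.5920


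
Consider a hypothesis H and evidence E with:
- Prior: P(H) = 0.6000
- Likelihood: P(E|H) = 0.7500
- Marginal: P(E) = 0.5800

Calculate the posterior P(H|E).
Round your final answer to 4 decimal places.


Using Bayes' theorem:

P(H|E) = P(E|H) × P(H) / P(E)
       = 0.7500 × 0.6000 / 0.5800
       = 0.45000000 / 0.5800
       = 0.7759

The evidence strengthens our belief in H.
Prior: 0.6000 → Posterior: 0.7759


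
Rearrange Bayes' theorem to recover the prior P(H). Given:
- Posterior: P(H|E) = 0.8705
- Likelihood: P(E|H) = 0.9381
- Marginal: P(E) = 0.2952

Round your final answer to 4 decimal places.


From Bayes' theorem: P(H|E) = P(E|H) × P(H) / P(E)

Rearranging for P(H):
P(H) = P(H|E) × P(E) / P(E|H)
     = 0.8705 × 0.2952 / 0.9381
     = 0.25697160 / 0.9381
     = 0.2739


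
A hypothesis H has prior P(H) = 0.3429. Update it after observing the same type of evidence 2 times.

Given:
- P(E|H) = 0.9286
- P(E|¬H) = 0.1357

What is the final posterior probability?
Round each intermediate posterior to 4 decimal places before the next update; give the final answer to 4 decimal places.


Sequential Bayesian updating:

Initial prior: P(H) = 0.3429

Update 1:
  P(E) = 0.9286 × 0.3429 + 0.1357 × 0.6571 = 0.31841694 + 0.08916847 = 0.40758541
  P(H|E) = 0.31841694 / 0.40758541 = 0.7812

Update 2:
  P(E) = 0.9286 × 0.7812 + 0.1357 × 0.2188 = 0.72542232 + 0.02969116 = 0.75511348
  P(H|E) = 0.72542232 / 0.75511348 = 0.9607

Final posterior: 0.9607


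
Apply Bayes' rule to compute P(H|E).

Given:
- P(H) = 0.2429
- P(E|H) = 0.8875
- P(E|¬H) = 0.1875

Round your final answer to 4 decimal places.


Bayes' theorem: P(H|E) = P(E|H) × P(H) / P(E)

Step 1: Calculate P(E) using law of total probability
P(E) = P(E|H)P(H) + P(E|¬H)P(¬H)
     = 0.8875 × 0.2429 + 0.1875 × 0.7571
     = 0.21557375 + 0.14195625
     = 0.35753000

Step 2: Apply Bayes' theorem
P(H|E) = P(E|H) × P(H) / P(E)
       = 0.21557375 / 0.35753000
       = 0.6030


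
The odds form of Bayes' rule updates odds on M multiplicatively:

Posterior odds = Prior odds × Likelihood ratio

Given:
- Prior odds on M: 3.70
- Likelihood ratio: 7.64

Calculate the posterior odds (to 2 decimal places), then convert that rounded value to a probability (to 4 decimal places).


Step 1: Calculate posterior odds
Posterior odds = Prior odds × LR
               = 3.70 × 7.64
               = 28.27

Step 2: Convert to probability
P(M|E) = Posterior odds / (1 + Posterior odds)
       = 28.27 / (1 + 28.27)
       = 28.27 / 29.27
       = 0.9658

The evidence increased P(M) from 0.7872 to 0.9658.


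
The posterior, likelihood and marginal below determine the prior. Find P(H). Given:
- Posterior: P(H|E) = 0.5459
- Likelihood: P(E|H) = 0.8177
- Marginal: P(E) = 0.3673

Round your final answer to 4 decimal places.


From Bayes' theorem: P(H|E) = P(E|H) × P(H) / P(E)

Rearranging for P(H):
P(H) = P(H|E) × P(E) / P(E|H)
     = 0.5459 × 0.3673 / 0.8177
     = 0.20050907 / 0.8177
     = 0.2452


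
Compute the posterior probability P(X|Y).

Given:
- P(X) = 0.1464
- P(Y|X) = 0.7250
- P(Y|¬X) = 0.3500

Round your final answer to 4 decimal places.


Bayes' theorem: P(X|Y) = P(Y|X) × P(X) / P(Y)

Step 1: Calculate P(Y) using law of total probability
P(Y) = P(Y|X)P(X) + P(Y|¬X)P(¬X)
     = 0.7250 × 0.1464 + 0.3500 × 0.8536
     = 0.10614000 + 0.29876000
     = 0.40490000

Step 2: Apply Bayes' theorem
P(X|Y) = P(Y|X) × P(X) / P(Y)
       = 0.10614000 / 0.40490000
       = 0.2621


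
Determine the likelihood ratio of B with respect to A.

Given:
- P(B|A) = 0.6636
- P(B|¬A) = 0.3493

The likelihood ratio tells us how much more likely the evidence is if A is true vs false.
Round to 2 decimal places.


Likelihood Ratio (LR) = P(B|A) / P(B|¬A)

LR = 0.6636 / 0.3493
   = 1.90

The evidence is 1.90 times more likely if A is true than if A is false.
LR > 1, so observing B raises the odds in favor of A.


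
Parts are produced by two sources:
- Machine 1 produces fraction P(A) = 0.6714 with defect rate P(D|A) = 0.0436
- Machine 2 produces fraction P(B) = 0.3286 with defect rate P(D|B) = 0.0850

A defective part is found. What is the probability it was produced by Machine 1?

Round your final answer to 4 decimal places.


Let A = from Machine 1, D = defective

Given:
- P(A) = 0.6714, P(B) = 0.3286
- P(D|A) = 0.0436, P(D|B) = 0.0850

Step 1: Find P(D)
P(D) = P(D|A)P(A) + P(D|B)P(B)
     = 0.0436 × 0.6714 + 0.0850 × 0.3286
     = 0.02927304 + 0.02793100
     = 0.05720404

Step 2: Apply Bayes' theorem
P(A|D) = P(D|A)P(A) / P(D)
       = 0.02927304 / 0.05720404
       = 0.5117


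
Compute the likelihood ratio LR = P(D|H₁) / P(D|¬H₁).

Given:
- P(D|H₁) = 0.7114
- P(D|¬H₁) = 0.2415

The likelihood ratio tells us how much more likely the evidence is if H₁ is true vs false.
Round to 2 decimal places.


Likelihood Ratio (LR) = P(D|H₁) / P(D|¬H₁)

LR = 0.7114 / 0.2415
   = 2.95

The evidence is 2.95 times more likely if H₁ is true than if H₁ is false.
LR > 1, so observing D raises the odds in favor of H₁.


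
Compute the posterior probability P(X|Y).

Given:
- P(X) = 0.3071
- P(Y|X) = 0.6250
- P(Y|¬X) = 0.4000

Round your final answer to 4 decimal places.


Bayes' theorem: P(X|Y) = P(Y|X) × P(X) / P(Y)

Step 1: Calculate P(Y) using law of total probability
P(Y) = P(Y|X)P(X) + P(Y|¬X)P(¬X)
     = 0.6250 × 0.3071 + 0.4000 × 0.6929
     = 0.19193750 + 0.27716000
     = 0.46909750

Step 2: Apply Bayes' theorem
P(X|Y) = P(Y|X) × P(X) / P(Y)
       = 0.19193750 / 0.46909750
       = 0.4092


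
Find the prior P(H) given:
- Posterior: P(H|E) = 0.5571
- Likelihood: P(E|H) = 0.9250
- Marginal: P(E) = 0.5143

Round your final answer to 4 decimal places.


From Bayes' theorem: P(H|E) = P(E|H) × P(H) / P(E)

Rearranging for P(H):
P(H) = P(H|E) × P(E) / P(E|H)
     = 0.5571 × 0.5143 / 0.9250
     = 0.28651653 / 0.9250
     = 0.3097


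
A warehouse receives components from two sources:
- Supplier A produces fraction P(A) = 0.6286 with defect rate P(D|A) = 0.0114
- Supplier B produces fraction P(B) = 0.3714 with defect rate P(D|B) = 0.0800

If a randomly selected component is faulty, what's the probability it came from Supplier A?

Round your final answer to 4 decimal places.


Let A = from Supplier A, D = faulty

Given:
- P(A) = 0.6286, P(B) = 0.3714
- P(D|A) = 0.0114, P(D|B) = 0.0800

Step 1: Find P(D)
P(D) = P(D|A)P(A) + P(D|B)P(B)
     = 0.0114 × 0.6286 + 0.0800 × 0.3714
     = 0.00716604 + 0.02971200
     = 0.03687804

Step 2: Apply Bayes' theorem
P(A|D) = P(D|A)P(A) / P(D)
       = 0.00716604 / 0.03687804
       = 0.1943


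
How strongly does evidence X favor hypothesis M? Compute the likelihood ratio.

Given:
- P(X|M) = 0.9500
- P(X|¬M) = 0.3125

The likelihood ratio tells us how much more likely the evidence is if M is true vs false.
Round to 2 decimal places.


Likelihood Ratio (LR) = P(X|M) / P(X|¬M)

LR = 0.9500 / 0.3125
   = 3.04

The evidence is 3.04 times more likely if M is true than if M is false.
Since LR > 1, the evidence supports M over ¬M.


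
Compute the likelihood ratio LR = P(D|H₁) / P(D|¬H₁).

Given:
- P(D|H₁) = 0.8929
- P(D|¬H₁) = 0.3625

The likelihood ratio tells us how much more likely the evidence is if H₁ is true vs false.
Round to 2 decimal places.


Likelihood Ratio (LR) = P(D|H₁) / P(D|¬H₁)

LR = 0.8929 / 0.3625
   = 2.46

The evidence is 2.46 times more likely if H₁ is true than if H₁ is false.
Since LR > 1, the evidence supports H₁ over ¬H₁.


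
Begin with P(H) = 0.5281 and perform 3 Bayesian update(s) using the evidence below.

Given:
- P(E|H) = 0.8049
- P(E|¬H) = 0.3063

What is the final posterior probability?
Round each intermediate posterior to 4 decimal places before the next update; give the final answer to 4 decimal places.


Sequential Bayesian updating:

Initial prior: P(H) = 0.5281

Update 1:
  P(E) = 0.8049 × 0.5281 + 0.3063 × 0.4719 = 0.42506769 + 0.14454297 = 0.56961066
  P(H|E) = 0.42506769 / 0.56961066 = 0.7462

Update 2:
  P(E) = 0.8049 × 0.7462 + 0.3063 × 0.2538 = 0.60061638 + 0.07773894 = 0.67835532
  P(H|E) = 0.60061638 / 0.67835532 = 0.8854

Update 3:
  P(E) = 0.8049 × 0.8854 + 0.3063 × 0.1146 = 0.71265846 + 0.03510198 = 0.74776044
  P(H|E) = 0.71265846 / 0.74776044 = 0.9531

Final posterior: 0.9531


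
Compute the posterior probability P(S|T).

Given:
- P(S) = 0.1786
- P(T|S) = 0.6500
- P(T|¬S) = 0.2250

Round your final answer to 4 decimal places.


Bayes' theorem: P(S|T) = P(T|S) × P(S) / P(T)

Step 1: Calculate P(T) using law of total probability
P(T) = P(T|S)P(S) + P(T|¬S)P(¬S)
     = 0.6500 × 0.1786 + 0.2250 × 0.8214
     = 0.11609000 + 0.18481500
     = 0.30090500

Step 2: Apply Bayes' theorem
P(S|T) = P(T|S) × P(S) / P(T)
       = 0.11609000 / 0.30090500
       = 0.3858


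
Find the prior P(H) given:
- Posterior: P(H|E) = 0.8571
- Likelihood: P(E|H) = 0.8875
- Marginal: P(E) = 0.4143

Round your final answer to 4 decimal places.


From Bayes' theorem: P(H|E) = P(E|H) × P(H) / P(E)

Rearranging for P(H):
P(H) = P(H|E) × P(E) / P(E|H)
     = 0.8571 × 0.4143 / 0.8875
     = 0.35509653 / 0.8875
     = 0.4001


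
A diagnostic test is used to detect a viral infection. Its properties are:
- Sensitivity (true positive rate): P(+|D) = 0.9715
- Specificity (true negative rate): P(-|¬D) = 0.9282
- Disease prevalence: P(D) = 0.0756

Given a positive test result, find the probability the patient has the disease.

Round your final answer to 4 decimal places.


Let D = has disease, + = positive test

Given:
- P(D) = 0.0756 (prevalence)
- P(+|D) = 0.9715 (sensitivity)
- P(-|¬D) = 0.9282 (specificity)
- P(+|¬D) = 0.0718 (false positive rate = 1 - specificity)

Step 1: Find P(+)
P(+) = P(+|D)P(D) + P(+|¬D)P(¬D)
     = 0.9715 × 0.0756 + 0.0718 × 0.9244
     = 0.07344540 + 0.06637192
     = 0.13981732

Step 2: Apply Bayes' theorem for P(D|+)
P(D|+) = P(+|D)P(D) / P(+)
       = 0.07344540 / 0.13981732
       = 0.5253


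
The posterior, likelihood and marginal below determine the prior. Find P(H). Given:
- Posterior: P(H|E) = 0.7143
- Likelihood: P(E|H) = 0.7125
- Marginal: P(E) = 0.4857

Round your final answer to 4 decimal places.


From Bayes' theorem: P(H|E) = P(E|H) × P(H) / P(E)

Rearranging for P(H):
P(H) = P(H|E) × P(E) / P(E|H)
     = 0.7143 × 0.4857 / 0.7125
     = 0.34693551 / 0.7125
     = 0.4869


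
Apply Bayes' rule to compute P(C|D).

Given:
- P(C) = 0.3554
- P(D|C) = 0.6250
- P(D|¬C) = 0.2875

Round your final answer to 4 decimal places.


Bayes' theorem: P(C|D) = P(D|C) × P(C) / P(D)

Step 1: Calculate P(D) using law of total probability
P(D) = P(D|C)P(C) + P(D|¬C)P(¬C)
     = 0.6250 × 0.3554 + 0.2875 × 0.6446
     = 0.22212500 + 0.18532250
     = 0.40744750

Step 2: Apply Bayes' theorem
P(C|D) = P(D|C) × P(C) / P(D)
       = 0.22212500 / 0.40744750
       = 0.5452


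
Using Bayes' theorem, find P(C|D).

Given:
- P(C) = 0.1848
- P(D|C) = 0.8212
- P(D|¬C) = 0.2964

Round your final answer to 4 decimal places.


Bayes' theorem: P(C|D) = P(D|C) × P(C) / P(D)

Step 1: Calculate P(D) using law of total probability
P(D) = P(D|C)P(C) + P(D|¬C)P(¬C)
     = 0.8212 × 0.1848 + 0.2964 × 0.8152
     = 0.15175776 + 0.24162528
     = 0.39338304

Step 2: Apply Bayes' theorem
P(C|D) = P(D|C) × P(C) / P(D)
       = 0.15175776 / 0.39338304
       = 0.3858


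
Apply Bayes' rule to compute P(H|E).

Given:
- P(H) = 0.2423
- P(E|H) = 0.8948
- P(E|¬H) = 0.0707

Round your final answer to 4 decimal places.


Bayes' theorem: P(H|E) = P(E|H) × P(H) / P(E)

Step 1: Calculate P(E) using law of total probability
P(E) = P(E|H)P(H) + P(E|¬H)P(¬H)
     = 0.8948 × 0.2423 + 0.0707 × 0.7577
     = 0.21681004 + 0.05356939
     = 0.27037943

Step 2: Apply Bayes' theorem
P(H|E) = P(E|H) × P(H) / P(E)
       = 0.21681004 / 0.27037943
       = 0.8019


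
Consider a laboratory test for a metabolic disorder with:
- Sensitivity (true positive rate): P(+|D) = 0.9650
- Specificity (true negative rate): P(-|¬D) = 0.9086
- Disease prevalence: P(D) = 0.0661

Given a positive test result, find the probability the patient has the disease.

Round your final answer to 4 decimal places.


Let D = has disease, + = positive test

Given:
- P(D) = 0.0661 (prevalence)
- P(+|D) = 0.9650 (sensitivity)
- P(-|¬D) = 0.9086 (specificity)
- P(+|¬D) = 0.0914 (false positive rate = 1 - specificity)

Step 1: Find P(+)
P(+) = P(+|D)P(D) + P(+|¬D)P(¬D)
     = 0.9650 × 0.0661 + 0.0914 × 0.9339
     = 0.06378650 + 0.08535846
     = 0.14914496

Step 2: Apply Bayes' theorem for P(D|+)
P(D|+) = P(+|D)P(D) / P(+)
       = 0.06378650 / 0.14914496
       = 0.4277


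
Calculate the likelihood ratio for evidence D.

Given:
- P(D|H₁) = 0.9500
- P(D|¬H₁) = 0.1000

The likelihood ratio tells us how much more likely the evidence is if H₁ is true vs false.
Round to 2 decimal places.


Likelihood Ratio (LR) = P(D|H₁) / P(D|¬H₁)

LR = 0.9500 / 0.1000
   = 9.50

The evidence is 9.50 times more likely if H₁ is true than if H₁ is false.
LR > 1, so observing D raises the odds in favor of H₁.


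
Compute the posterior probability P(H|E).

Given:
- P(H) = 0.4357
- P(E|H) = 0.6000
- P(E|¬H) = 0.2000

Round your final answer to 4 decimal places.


Bayes' theorem: P(H|E) = P(E|H) × P(H) / P(E)

Step 1: Calculate P(E) using law of total probability
P(E) = P(E|H)P(H) + P(E|¬H)P(¬H)
     = 0.6000 × 0.4357 + 0.2000 × 0.5643
     = 0.26142000 + 0.11286000
     = 0.37428000

Step 2: Apply Bayes' theorem
P(H|E) = P(E|H) × P(H) / P(E)
       = 0.26142000 / 0.37428000
       = 0.6985


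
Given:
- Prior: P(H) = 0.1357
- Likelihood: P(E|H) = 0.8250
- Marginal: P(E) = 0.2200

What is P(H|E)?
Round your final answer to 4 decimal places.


Using Bayes' theorem:

P(H|E) = P(E|H) × P(H) / P(E)
       = 0.8250 × 0.1357 / 0.2200
       = 0.11195250 / 0.2200
       = 0.5089

The evidence strengthens our belief in H.
Prior: 0.1357 → Posterior: 0.5089


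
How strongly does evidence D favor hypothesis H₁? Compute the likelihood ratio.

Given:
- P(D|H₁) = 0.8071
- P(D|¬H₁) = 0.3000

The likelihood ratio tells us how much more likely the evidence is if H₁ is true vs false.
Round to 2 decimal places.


Likelihood Ratio (LR) = P(D|H₁) / P(D|¬H₁)

LR = 0.8071 / 0.3000
   = 2.69

The evidence is 2.69 times more likely if H₁ is true than if H₁ is false.
Because LR exceeds 1, D is evidence for H₁.


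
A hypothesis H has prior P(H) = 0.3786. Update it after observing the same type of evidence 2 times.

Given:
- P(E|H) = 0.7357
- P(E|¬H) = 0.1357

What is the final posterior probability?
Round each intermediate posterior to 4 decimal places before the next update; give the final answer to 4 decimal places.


Sequential Bayesian updating:

Initial prior: P(H) = 0.3786

Update 1:
  P(E) = 0.7357 × 0.3786 + 0.1357 × 0.6214 = 0.27853602 + 0.08432398 = 0.36286000
  P(H|E) = 0.27853602 / 0.36286000 = 0.7676

Update 2:
  P(E) = 0.7357 × 0.7676 + 0.1357 × 0.2324 = 0.56472332 + 0.03153668 = 0.59626000
  P(H|E) = 0.56472332 / 0.59626000 = 0.9471

Final posterior: 0.9471


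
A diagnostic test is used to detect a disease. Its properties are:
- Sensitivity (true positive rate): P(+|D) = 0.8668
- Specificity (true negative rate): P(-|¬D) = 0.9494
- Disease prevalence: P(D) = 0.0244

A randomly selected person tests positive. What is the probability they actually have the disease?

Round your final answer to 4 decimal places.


Let D = has disease, + = positive test

Given:
- P(D) = 0.0244 (prevalence)
- P(+|D) = 0.8668 (sensitivity)
- P(-|¬D) = 0.9494 (specificity)
- P(+|¬D) = 0.0506 (false positive rate = 1 - specificity)

Step 1: Find P(+)
P(+) = P(+|D)P(D) + P(+|¬D)P(¬D)
     = 0.8668 × 0.0244 + 0.0506 × 0.9756
     = 0.02114992 + 0.04936536
     = 0.07051528

Step 2: Apply Bayes' theorem for P(D|+)
P(D|+) = P(+|D)P(D) / P(+)
       = 0.02114992 / 0.07051528
       = 0.2999


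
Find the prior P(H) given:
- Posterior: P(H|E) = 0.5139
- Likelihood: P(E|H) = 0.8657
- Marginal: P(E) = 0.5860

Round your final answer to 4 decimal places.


From Bayes' theorem: P(H|E) = P(E|H) × P(H) / P(E)

Rearranging for P(H):
P(H) = P(H|E) × P(E) / P(E|H)
     = 0.5139 × 0.5860 / 0.8657
     = 0.30114540 / 0.8657
     = 0.3479


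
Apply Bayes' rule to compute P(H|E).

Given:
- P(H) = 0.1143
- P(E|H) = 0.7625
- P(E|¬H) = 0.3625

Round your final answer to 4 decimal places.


Bayes' theorem: P(H|E) = P(E|H) × P(H) / P(E)

Step 1: Calculate P(E) using law of total probability
P(E) = P(E|H)P(H) + P(E|¬H)P(¬H)
     = 0.7625 × 0.1143 + 0.3625 × 0.8857
     = 0.08715375 + 0.32106625
     = 0.40822000

Step 2: Apply Bayes' theorem
P(H|E) = P(E|H) × P(H) / P(E)
       = 0.08715375 / 0.40822000
       = 0.2135


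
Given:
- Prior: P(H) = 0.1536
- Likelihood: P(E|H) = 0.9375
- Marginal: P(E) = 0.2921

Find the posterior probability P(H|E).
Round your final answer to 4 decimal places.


Using Bayes' theorem:

P(H|E) = P(E|H) × P(H) / P(E)
       = 0.9375 × 0.1536 / 0.2921
       = 0.14400000 / 0.2921
       = 0.4930

The evidence strengthens our belief in H.
Prior: 0.1536 → Posterior: 0.4930


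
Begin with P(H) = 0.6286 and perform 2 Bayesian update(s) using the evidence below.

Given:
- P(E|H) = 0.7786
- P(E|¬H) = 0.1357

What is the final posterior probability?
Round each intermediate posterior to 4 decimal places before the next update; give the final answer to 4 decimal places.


Sequential Bayesian updating:

Initial prior: P(H) = 0.6286

Update 1:
  P(E) = 0.7786 × 0.6286 + 0.1357 × 0.3714 = 0.48942796 + 0.05039898 = 0.53982694
  P(H|E) = 0.48942796 / 0.53982694 = 0.9066

Update 2:
  P(E) = 0.7786 × 0.9066 + 0.1357 × 0.0934 = 0.70587876 + 0.01267438 = 0.71855314
  P(H|E) = 0.70587876 / 0.71855314 = 0.9824

Final posterior: 0.9824


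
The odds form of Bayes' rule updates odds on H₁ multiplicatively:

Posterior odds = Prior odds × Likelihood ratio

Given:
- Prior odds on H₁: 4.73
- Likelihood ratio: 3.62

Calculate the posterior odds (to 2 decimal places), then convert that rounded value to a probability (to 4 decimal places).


Step 1: Calculate posterior odds
Posterior odds = Prior odds × LR
               = 4.73 × 3.62
               = 17.12

Step 2: Convert to probability
P(H₁|E) = Posterior odds / (1 + Posterior odds)
       = 17.12 / (1 + 17.12)
       = 17.12 / 18.12
       = 0.9448

The evidence increased P(H₁) from 0.8255 to 0.9448.


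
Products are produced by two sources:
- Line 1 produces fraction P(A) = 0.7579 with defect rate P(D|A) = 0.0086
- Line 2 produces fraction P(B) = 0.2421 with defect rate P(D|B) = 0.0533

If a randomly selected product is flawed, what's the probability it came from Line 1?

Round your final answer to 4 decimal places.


Let A = from Line 1, D = flawed

Given:
- P(A) = 0.7579, P(B) = 0.2421
- P(D|A) = 0.0086, P(D|B) = 0.0533

Step 1: Find P(D)
P(D) = P(D|A)P(A) + P(D|B)P(B)
     = 0.0086 × 0.7579 + 0.0533 × 0.2421
     = 0.00651794 + 0.01290393
     = 0.01942187

Step 2: Apply Bayes' theorem
P(A|D) = P(D|A)P(A) / P(D)
       = 0.00651794 / 0.01942187
       = 0.3356


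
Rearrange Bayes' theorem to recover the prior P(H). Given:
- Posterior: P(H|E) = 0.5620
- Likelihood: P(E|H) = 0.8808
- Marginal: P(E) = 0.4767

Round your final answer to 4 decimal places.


From Bayes' theorem: P(H|E) = P(E|H) × P(H) / P(E)

Rearranging for P(H):
P(H) = P(H|E) × P(E) / P(E|H)
     = 0.5620 × 0.4767 / 0.8808
     = 0.26790540 / 0.8808
     = 0.3042


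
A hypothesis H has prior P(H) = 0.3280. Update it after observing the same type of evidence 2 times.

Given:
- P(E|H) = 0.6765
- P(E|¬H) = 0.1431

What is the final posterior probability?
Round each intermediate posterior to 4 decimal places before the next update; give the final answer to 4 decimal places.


Sequential Bayesian updating:

Initial prior: P(H) = 0.3280

Update 1:
  P(E) = 0.6765 × 0.3280 + 0.1431 × 0.6720 = 0.22189200 + 0.09616320 = 0.31805520
  P(H|E) = 0.22189200 / 0.31805520 = 0.6977

Update 2:
  P(E) = 0.6765 × 0.6977 + 0.1431 × 0.3023 = 0.47199405 + 0.04325913 = 0.51525318
  P(H|E) = 0.47199405 / 0.51525318 = 0.9160

Final posterior: 0.9160


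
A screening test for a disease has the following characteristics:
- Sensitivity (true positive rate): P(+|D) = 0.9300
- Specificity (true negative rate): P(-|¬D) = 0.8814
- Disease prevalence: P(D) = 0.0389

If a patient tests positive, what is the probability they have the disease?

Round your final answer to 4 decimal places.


Let D = has disease, + = positive test

Given:
- P(D) = 0.0389 (prevalence)
- P(+|D) = 0.9300 (sensitivity)
- P(-|¬D) = 0.8814 (specificity)
- P(+|¬D) = 0.1186 (false positive rate = 1 - specificity)

Step 1: Find P(+)
P(+) = P(+|D)P(D) + P(+|¬D)P(¬D)
     = 0.9300 × 0.0389 + 0.1186 × 0.9611
     = 0.03617700 + 0.11398646
     = 0.15016346

Step 2: Apply Bayes' theorem for P(D|+)
P(D|+) = P(+|D)P(D) / P(+)
       = 0.03617700 / 0.15016346
       = 0.2409


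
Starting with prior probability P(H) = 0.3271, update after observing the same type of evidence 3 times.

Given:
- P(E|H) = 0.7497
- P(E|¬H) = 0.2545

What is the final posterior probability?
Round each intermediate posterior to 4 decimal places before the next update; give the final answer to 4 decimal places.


Sequential Bayesian updating:

Initial prior: P(H) = 0.3271

Update 1:
  P(E) = 0.7497 × 0.3271 + 0.2545 × 0.6729 = 0.24522687 + 0.17125305 = 0.41647992
  P(H|E) = 0.24522687 / 0.41647992 = 0.5888

Update 2:
  P(E) = 0.7497 × 0.5888 + 0.2545 × 0.4112 = 0.44142336 + 0.10465040 = 0.54607376
  P(H|E) = 0.44142336 / 0.54607376 = 0.8084

Update 3:
  P(E) = 0.7497 × 0.8084 + 0.2545 × 0.1916 = 0.60605748 + 0.04876220 = 0.65481968
  P(H|E) = 0.60605748 / 0.65481968 = 0.9255

Final posterior: 0.9255


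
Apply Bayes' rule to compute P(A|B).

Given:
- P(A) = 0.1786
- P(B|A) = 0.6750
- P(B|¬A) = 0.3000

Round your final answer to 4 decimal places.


Bayes' theorem: P(A|B) = P(B|A) × P(A) / P(B)

Step 1: Calculate P(B) using law of total probability
P(B) = P(B|A)P(A) + P(B|¬A)P(¬A)
     = 0.6750 × 0.1786 + 0.3000 × 0.8214
     = 0.12055500 + 0.24642000
     = 0.36697500

Step 2: Apply Bayes' theorem
P(A|B) = P(B|A) × P(A) / P(B)
       = 0.12055500 / 0.36697500
       = 0.3285


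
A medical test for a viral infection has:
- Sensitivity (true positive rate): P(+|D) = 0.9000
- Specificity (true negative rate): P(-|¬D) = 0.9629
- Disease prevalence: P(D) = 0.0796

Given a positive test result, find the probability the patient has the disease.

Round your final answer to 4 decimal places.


Let D = has disease, + = positive test

Given:
- P(D) = 0.0796 (prevalence)
- P(+|D) = 0.9000 (sensitivity)
- P(-|¬D) = 0.9629 (specificity)
- P(+|¬D) = 0.0371 (false positive rate = 1 - specificity)

Step 1: Find P(+)
P(+) = P(+|D)P(D) + P(+|¬D)P(¬D)
     = 0.9000 × 0.0796 + 0.0371 × 0.9204
     = 0.07164000 + 0.03414684
     = 0.10578684

Step 2: Apply Bayes' theorem for P(D|+)
P(D|+) = P(+|D)P(D) / P(+)
       = 0.07164000 / 0.10578684
       = 0.6772


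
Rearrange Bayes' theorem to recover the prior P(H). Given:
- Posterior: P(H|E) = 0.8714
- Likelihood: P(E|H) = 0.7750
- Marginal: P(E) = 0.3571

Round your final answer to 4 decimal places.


From Bayes' theorem: P(H|E) = P(E|H) × P(H) / P(E)

Rearranging for P(H):
P(H) = P(H|E) × P(E) / P(E|H)
     = 0.8714 × 0.3571 / 0.7750
     = 0.31117694 / 0.7750
     = 0.4015


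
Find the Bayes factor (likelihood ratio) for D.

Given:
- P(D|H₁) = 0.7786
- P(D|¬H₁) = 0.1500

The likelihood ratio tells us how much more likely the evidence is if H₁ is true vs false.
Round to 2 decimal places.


Likelihood Ratio (LR) = P(D|H₁) / P(D|¬H₁)

LR = 0.7786 / 0.1500
   = 5.19

The evidence is 5.19 times more likely if H₁ is true than if H₁ is false.
Since LR > 1, the evidence supports H₁ over ¬H₁.


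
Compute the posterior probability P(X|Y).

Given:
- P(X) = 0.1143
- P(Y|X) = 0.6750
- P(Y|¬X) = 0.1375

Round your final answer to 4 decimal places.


Bayes' theorem: P(X|Y) = P(Y|X) × P(X) / P(Y)

Step 1: Calculate P(Y) using law of total probability
P(Y) = P(Y|X)P(X) + P(Y|¬X)P(¬X)
     = 0.6750 × 0.1143 + 0.1375 × 0.8857
     = 0.07715250 + 0.12178375
     = 0.19893625

Step 2: Apply Bayes' theorem
P(X|Y) = P(Y|X) × P(X) / P(Y)
       = 0.07715250 / 0.19893625
       = 0.3878


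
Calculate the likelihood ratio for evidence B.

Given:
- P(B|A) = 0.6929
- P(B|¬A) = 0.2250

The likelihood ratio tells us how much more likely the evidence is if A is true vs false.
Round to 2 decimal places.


Likelihood Ratio (LR) = P(B|A) / P(B|¬A)

LR = 0.6929 / 0.2250
   = 3.08

The evidence is 3.08 times more likely if A is true than if A is false.
Since LR > 1, the evidence supports A over ¬A.


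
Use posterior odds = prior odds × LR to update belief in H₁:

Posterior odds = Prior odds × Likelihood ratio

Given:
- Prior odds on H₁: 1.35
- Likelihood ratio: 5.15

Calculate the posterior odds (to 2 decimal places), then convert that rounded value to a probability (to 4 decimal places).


Step 1: Calculate posterior odds
Posterior odds = Prior odds × LR
               = 1.35 × 5.15
               = 6.95

Step 2: Convert to probability
P(H₁|E) = Posterior odds / (1 + Posterior odds)
       = 6.95 / (1 + 6.95)
       = 6.95 / 7.95
       = 0.8742

The evidence increased P(H₁) from 0.5745 to 0.8742.


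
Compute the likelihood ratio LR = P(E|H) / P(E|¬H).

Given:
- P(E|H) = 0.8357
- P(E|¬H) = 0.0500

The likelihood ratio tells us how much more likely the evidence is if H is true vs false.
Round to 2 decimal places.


Likelihood Ratio (LR) = P(E|H) / P(E|¬H)

LR = 0.8357 / 0.0500
   = 16.71

The evidence is 16.71 times more likely if H is true than if H is false.
LR > 1, so observing E raises the odds in favor of H.


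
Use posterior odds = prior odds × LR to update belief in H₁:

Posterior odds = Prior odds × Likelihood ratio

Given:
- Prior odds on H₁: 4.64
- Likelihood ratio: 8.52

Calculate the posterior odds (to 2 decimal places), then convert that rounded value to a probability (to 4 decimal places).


Step 1: Calculate posterior odds
Posterior odds = Prior odds × LR
               = 4.64 × 8.52
               = 39.53

Step 2: Convert to probability
P(H₁|E) = Posterior odds / (1 + Posterior odds)
       = 39.53 / (1 + 39.53)
       = 39.53 / 40.53
       = 0.9753

The evidence increased P(H₁) from 0.8227 to 0.9753.


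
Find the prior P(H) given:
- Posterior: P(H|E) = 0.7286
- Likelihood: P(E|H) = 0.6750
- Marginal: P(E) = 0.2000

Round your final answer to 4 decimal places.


From Bayes' theorem: P(H|E) = P(E|H) × P(H) / P(E)

Rearranging for P(H):
P(H) = P(H|E) × P(E) / P(E|H)
     = 0.7286 × 0.2000 / 0.6750
     = 0.14572000 / 0.6750
     = 0.2159


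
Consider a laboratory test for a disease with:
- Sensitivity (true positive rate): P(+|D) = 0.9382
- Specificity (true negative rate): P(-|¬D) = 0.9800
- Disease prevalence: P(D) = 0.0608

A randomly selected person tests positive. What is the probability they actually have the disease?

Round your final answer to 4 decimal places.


Let D = has disease, + = positive test

Given:
- P(D) = 0.0608 (prevalence)
- P(+|D) = 0.9382 (sensitivity)
- P(-|¬D) = 0.9800 (specificity)
- P(+|¬D) = 0.0200 (false positive rate = 1 - specificity)

Step 1: Find P(+)
P(+) = P(+|D)P(D) + P(+|¬D)P(¬D)
     = 0.9382 × 0.0608 + 0.0200 × 0.9392
     = 0.05704256 + 0.01878400
     = 0.07582656

Step 2: Apply Bayes' theorem for P(D|+)
P(D|+) = P(+|D)P(D) / P(+)
       = 0.05704256 / 0.07582656
       = 0.7523


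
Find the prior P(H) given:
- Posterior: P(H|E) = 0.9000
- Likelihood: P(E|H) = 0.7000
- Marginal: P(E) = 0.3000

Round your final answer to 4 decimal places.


From Bayes' theorem: P(H|E) = P(E|H) × P(H) / P(E)

Rearranging for P(H):
P(H) = P(H|E) × P(E) / P(E|H)
     = 0.9000 × 0.3000 / 0.7000
     = 0.27000000 / 0.7000
     = 0.3857


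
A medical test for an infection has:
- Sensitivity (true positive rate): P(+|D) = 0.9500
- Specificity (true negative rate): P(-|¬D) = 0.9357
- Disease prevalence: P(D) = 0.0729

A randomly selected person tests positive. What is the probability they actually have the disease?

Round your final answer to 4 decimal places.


Let D = has disease, + = positive test

Given:
- P(D) = 0.0729 (prevalence)
- P(+|D) = 0.9500 (sensitivity)
- P(-|¬D) = 0.9357 (specificity)
- P(+|¬D) = 0.0643 (false positive rate = 1 - specificity)

Step 1: Find P(+)
P(+) = P(+|D)P(D) + P(+|¬D)P(¬D)
     = 0.9500 × 0.0729 + 0.0643 × 0.9271
     = 0.06925500 + 0.05961253
     = 0.12886753

Step 2: Apply Bayes' theorem for P(D|+)
P(D|+) = P(+|D)P(D) / P(+)
       = 0.06925500 / 0.12886753
       = 0.5374


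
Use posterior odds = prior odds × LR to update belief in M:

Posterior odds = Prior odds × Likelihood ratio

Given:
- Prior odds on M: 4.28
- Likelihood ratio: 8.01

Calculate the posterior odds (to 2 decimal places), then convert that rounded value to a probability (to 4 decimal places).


Step 1: Calculate posterior odds
Posterior odds = Prior odds × LR
               = 4.28 × 8.01
               = 34.28

Step 2: Convert to probability
P(M|E) = Posterior odds / (1 + Posterior odds)
       = 34.28 / (1 + 34.28)
       = 34.28 / 35.28
       = 0.9717

The evidence increased P(M) from 0.8106 to 0.9717.


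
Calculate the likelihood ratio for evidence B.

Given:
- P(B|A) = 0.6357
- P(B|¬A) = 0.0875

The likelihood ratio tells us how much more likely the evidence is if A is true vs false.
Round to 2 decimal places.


Likelihood Ratio (LR) = P(B|A) / P(B|¬A)

LR = 0.6357 / 0.0875
   = 7.27

The evidence is 7.27 times more likely if A is true than if A is false.
LR > 1, so observing B raises the odds in favor of A.


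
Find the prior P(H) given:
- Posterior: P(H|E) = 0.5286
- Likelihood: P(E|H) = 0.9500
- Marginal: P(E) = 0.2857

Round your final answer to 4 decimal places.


From Bayes' theorem: P(H|E) = P(E|H) × P(H) / P(E)

Rearranging for P(H):
P(H) = P(H|E) × P(E) / P(E|H)
     = 0.5286 × 0.2857 / 0.9500
     = 0.15102102 / 0.9500
     = 0.1590


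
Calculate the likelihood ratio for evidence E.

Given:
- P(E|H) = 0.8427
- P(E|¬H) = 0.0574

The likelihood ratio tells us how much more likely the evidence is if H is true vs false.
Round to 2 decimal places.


Likelihood Ratio (LR) = P(E|H) / P(E|¬H)

LR = 0.8427 / 0.0574
   = 14.68

The evidence is 14.68 times more likely if H is true than if H is false.
Since LR > 1, the evidence supports H over ¬H.


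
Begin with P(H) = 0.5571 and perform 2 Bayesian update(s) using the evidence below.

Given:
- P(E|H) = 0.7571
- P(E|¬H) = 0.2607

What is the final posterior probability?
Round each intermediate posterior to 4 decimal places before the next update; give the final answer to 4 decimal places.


Sequential Bayesian updating:

Initial prior: P(H) = 0.5571

Update 1:
  P(E) = 0.7571 × 0.5571 + 0.2607 × 0.4429 = 0.42178041 + 0.11546403 = 0.53724444
  P(H|E) = 0.42178041 / 0.53724444 = 0.7851

Update 2:
  P(E) = 0.7571 × 0.7851 + 0.2607 × 0.2149 = 0.59439921 + 0.05602443 = 0.65042364
  P(H|E) = 0.59439921 / 0.65042364 = 0.9139

Final posterior: 0.9139


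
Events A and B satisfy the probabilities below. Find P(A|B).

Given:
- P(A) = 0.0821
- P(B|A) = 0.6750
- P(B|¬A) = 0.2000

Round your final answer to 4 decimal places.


Bayes' theorem: P(A|B) = P(B|A) × P(A) / P(B)

Step 1: Calculate P(B) using law of total probability
P(B) = P(B|A)P(A) + P(B|¬A)P(¬A)
     = 0.6750 × 0.0821 + 0.2000 × 0.9179
     = 0.05541750 + 0.18358000
     = 0.23899750

Step 2: Apply Bayes' theorem
P(A|B) = P(B|A) × P(A) / P(B)
       = 0.05541750 / 0.23899750
       = 0.2319


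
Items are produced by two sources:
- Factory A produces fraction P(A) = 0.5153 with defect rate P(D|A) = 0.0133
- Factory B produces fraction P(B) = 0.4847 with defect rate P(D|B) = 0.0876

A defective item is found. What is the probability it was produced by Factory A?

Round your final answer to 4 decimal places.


Let A = from Factory A, D = defective

Given:
- P(A) = 0.5153, P(B) = 0.4847
- P(D|A) = 0.0133, P(D|B) = 0.0876

Step 1: Find P(D)
P(D) = P(D|A)P(A) + P(D|B)P(B)
     = 0.0133 × 0.5153 + 0.0876 × 0.4847
     = 0.00685349 + 0.04245972
     = 0.04931321

Step 2: Apply Bayes' theorem
P(A|D) = P(D|A)P(A) / P(D)
       = 0.00685349 / 0.04931321
       = 0.1390


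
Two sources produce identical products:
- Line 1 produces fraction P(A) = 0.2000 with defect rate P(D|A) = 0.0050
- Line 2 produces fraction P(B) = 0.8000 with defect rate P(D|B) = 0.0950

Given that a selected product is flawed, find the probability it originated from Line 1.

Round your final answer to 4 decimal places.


Let A = from Line 1, D = flawed

Given:
- P(A) = 0.2000, P(B) = 0.8000
- P(D|A) = 0.0050, P(D|B) = 0.0950

Step 1: Find P(D)
P(D) = P(D|A)P(A) + P(D|B)P(B)
     = 0.0050 × 0.2000 + 0.0950 × 0.8000
     = 0.00100000 + 0.07600000
     = 0.07700000

Step 2: Apply Bayes' theorem
P(A|D) = P(D|A)P(A) / P(D)
       = 0.00100000 / 0.07700000
       = 0.0130


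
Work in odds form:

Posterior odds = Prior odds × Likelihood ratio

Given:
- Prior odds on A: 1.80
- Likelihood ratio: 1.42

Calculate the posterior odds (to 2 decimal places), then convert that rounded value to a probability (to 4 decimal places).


Step 1: Calculate posterior odds
Posterior odds = Prior odds × LR
               = 1.80 × 1.42
               = 2.56

Step 2: Convert to probability
P(A|E) = Posterior odds / (1 + Posterior odds)
       = 2.56 / (1 + 2.56)
       = 2.56 / 3.56
       = 0.7191

The evidence increased P(A) from 0.6429 to 0.7191.


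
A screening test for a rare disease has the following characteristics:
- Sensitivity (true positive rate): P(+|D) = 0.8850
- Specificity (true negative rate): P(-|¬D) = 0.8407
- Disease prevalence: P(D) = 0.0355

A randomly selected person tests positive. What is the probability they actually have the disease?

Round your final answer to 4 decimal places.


Let D = has disease, + = positive test

Given:
- P(D) = 0.0355 (prevalence)
- P(+|D) = 0.8850 (sensitivity)
- P(-|¬D) = 0.8407 (specificity)
- P(+|¬D) = 0.1593 (false positive rate = 1 - specificity)

Step 1: Find P(+)
P(+) = P(+|D)P(D) + P(+|¬D)P(¬D)
     = 0.8850 × 0.0355 + 0.1593 × 0.9645
     = 0.03141750 + 0.15364485
     = 0.18506235

Step 2: Apply Bayes' theorem for P(D|+)
P(D|+) = P(+|D)P(D) / P(+)
       = 0.03141750 / 0.18506235
       = 0.1698
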